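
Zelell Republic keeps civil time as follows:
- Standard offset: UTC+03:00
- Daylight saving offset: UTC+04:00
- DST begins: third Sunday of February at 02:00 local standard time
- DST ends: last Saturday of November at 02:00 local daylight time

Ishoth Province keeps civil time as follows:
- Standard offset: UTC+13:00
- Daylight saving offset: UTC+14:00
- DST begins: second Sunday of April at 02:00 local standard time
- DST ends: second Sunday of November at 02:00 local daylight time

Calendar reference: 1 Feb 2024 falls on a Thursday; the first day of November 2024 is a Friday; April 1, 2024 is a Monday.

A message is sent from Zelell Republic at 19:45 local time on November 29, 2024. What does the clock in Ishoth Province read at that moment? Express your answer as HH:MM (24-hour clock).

04:45

1 February 2024 is a Thursday, so the first Sunday is February 4 and the third is February 18.
1 November 2024 is a Friday, so Saturdays fall on 2, 9, 16, 23, 30; the last is November 30.
November 29, 2024 falls between 18 February and 30 November, so daylight saving is in effect and Zelell Republic is at UTC+04:00.
19:45 Zelell Republic − 4h = 15:45 UTC.
1 April 2024 is a Monday, so the first Sunday is April 7 and the second is April 14.
1 November 2024 is a Friday, so the first Sunday is November 3 and the second is November 10.
At the standard offset (UTC+13:00), 15:45 UTC + 13h = 04:45 Ishoth Province standard time (rolling into the next day, 30 November 2024).
The standard-time date in Ishoth Province, November 30, 2024, is outside the daylight-saving period (14 April – 10 November), so Ishoth Province is on standard time, UTC+13:00.
15:45 UTC + 13h = 04:45 Ishoth Province (rolling into the next day, 30 November 2024).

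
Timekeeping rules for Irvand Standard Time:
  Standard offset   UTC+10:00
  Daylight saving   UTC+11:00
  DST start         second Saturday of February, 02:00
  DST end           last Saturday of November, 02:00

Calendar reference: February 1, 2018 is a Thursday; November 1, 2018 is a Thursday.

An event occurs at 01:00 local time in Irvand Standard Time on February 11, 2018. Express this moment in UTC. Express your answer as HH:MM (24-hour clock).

14:00

1 February 2018 is a Thursday, so the first Saturday is February 3 and the second is February 10.
1 November 2018 is a Thursday, so Saturdays fall on 3, 10, 17, 24; the last is November 24.
February 11, 2018 lies within the daylight-saving period (10 February – 24 November), so Irvand Standard Time is on daylight time, UTC+11:00.
01:00 local − 11h = 14:00 UTC (rolling into the previous day, 10 February 2018).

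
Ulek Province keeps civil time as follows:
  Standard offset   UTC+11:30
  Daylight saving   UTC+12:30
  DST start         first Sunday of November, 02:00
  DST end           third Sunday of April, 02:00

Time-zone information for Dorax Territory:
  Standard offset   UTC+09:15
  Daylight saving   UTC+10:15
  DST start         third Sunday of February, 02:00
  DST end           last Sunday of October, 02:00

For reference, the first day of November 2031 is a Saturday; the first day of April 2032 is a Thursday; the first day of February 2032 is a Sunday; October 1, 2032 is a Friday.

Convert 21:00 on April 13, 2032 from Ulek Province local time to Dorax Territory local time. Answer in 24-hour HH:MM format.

18:45

1 November 2031 is a Saturday, so the first Sunday is November 2.
1 April 2032 is a Thursday, so the first Sunday is April 4 and the third is April 18.
April 13, 2032 falls between 2 November 2031 and 18 April 2032, so daylight saving is in effect and Ulek Province is at UTC+12:30.
21:00 Ulek Province − 12h30m = 08:30 UTC.
1 February 2032 is a Sunday, so the first Sunday is February 1 and the third is February 15.
1 October 2032 is a Friday, so Sundays fall on 3, 10, 17, 24, 31; the last is October 31.
At the standard offset (UTC+09:15), 08:30 UTC + 9h15m = 17:45 Dorax Territory standard time.
The standard-time date in Dorax Territory, April 13, 2032, lies within the daylight-saving period (15 February – 31 October), so Dorax Territory is on daylight time, UTC+10:15.
08:30 UTC + 10h15m = 18:45 Dorax Territory.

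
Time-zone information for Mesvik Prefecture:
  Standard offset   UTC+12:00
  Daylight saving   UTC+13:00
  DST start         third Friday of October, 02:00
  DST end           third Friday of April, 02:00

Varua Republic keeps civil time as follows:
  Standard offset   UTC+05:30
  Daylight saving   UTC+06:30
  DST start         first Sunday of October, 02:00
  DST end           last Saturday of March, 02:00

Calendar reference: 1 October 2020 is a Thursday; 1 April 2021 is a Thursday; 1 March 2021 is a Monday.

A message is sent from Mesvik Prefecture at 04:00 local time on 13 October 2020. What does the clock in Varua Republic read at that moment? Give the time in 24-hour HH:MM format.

22:30

1 October 2020 is a Thursday, so the first Friday is October 2 and the third is October 16.
1 April 2021 is a Thursday, so the first Friday is April 2 and the third is April 16.
13 October 2020 is outside the daylight-saving period (16 October 2020 – 16 April 2021), so Mesvik Prefecture is on standard time, UTC+12:00.
04:00 Mesvik Prefecture − 12h = 16:00 UTC (rolling into the previous day, 12 October 2020).
1 October 2020 is a Thursday, so the first Sunday is October 4.
1 March 2021 is a Monday, so Saturdays fall on 6, 13, 20, 27; the last is March 27.
At the standard offset (UTC+05:30), 16:00 UTC + 5h30m = 21:30 Varua Republic standard time.
Daylight saving runs 4 October 2020 – 27 March 2021; the standard-time date in Varua Republic, 12 October 2020, is inside that window, so Varua Republic is at UTC+06:30.
16:00 UTC + 6h30m = 22:30 Varua Republic.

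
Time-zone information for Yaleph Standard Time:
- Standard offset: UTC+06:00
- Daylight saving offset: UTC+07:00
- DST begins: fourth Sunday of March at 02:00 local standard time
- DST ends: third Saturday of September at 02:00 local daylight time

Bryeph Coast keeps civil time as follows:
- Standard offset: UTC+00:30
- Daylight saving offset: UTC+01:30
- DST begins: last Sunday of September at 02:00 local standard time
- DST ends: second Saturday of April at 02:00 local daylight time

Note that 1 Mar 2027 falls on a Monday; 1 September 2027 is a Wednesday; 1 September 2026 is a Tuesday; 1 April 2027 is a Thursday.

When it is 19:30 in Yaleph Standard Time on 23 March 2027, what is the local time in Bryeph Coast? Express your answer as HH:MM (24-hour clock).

15:00

1 March 2027 is a Monday, so the first Sunday is March 7 and the fourth is March 28.
1 September 2027 is a Wednesday, so the first Saturday is September 4 and the third is September 18.
23 March 2027 is outside the daylight-saving period (28 March – 18 September), so Yaleph Standard Time is on standard time, UTC+06:00.
19:30 Yaleph Standard Time − 6h = 13:30 UTC.
1 September 2026 is a Tuesday, so Sundays fall on 6, 13, 20, 27; the last is September 27.
1 April 2027 is a Thursday, so the first Saturday is April 3 and the second is April 10.
At the standard offset (UTC+00:30), 13:30 UTC + 0h30m = 14:00 Bryeph Coast standard time.
The standard-time date in Bryeph Coast, 23 March 2027, falls between 27 September 2026 and 10 April 2027, so daylight saving is in effect and Bryeph Coast is at UTC+01:30.
13:30 UTC + 1h30m = 15:00 Bryeph Coast.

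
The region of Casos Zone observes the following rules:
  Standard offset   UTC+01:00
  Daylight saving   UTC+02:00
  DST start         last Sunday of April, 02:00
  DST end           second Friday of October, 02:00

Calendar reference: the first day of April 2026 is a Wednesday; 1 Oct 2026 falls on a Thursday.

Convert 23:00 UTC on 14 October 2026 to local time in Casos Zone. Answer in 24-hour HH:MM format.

1 April 2026 is a Wednesday, so Sundays fall on 5, 12, 19, 26; the last is April 26.
1 October 2026 is a Thursday, so the first Friday is October 2 and the second is October 9.
At the standard offset (UTC+01:00), 23:00 UTC + 1h = 00:00 Casos Zone standard time (rolling into the next day, 15 October 2026).
Daylight saving runs 26 April – 9 October; the standard-time date in Casos Zone, 15 October 2026, is outside that window, so Casos Zone is on standard time at UTC+01:00.
23:00 UTC + 1h = 00:00 local (rolling into the next day, 15 October 2026).

00:00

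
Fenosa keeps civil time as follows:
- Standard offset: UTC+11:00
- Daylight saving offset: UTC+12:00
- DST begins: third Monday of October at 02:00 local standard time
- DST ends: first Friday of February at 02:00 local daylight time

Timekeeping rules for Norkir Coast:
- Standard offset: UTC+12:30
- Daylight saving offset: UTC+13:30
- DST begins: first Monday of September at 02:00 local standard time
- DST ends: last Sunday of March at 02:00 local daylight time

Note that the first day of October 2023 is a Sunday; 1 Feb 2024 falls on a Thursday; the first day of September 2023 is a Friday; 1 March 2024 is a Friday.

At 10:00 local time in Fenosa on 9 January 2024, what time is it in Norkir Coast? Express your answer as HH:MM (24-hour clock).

11:30

1 October 2023 is a Sunday, so the first Monday is October 2 and the third is October 16.
1 February 2024 is a Thursday, so the first Friday is February 2.
9 January 2024 falls between 16 October 2023 and 2 February 2024, so daylight saving is in effect and Fenosa is at UTC+12:00.
10:00 Fenosa − 12h = 22:00 UTC (rolling into the previous day, 8 January 2024).
1 September 2023 is a Friday, so the first Monday is September 4.
1 March 2024 is a Friday, so Sundays fall on 3, 10, 17, 24, 31; the last is March 31.
At the standard offset (UTC+12:30), 22:00 UTC + 12h30m = 10:30 Norkir Coast standard time (rolling into the next day, 9 January 2024).
The standard-time date in Norkir Coast, 9 January 2024, falls between 4 September 2023 and 31 March 2024, so daylight saving is in effect and Norkir Coast is at UTC+13:30.
22:00 UTC + 13h30m = 11:30 Norkir Coast (rolling into the next day, 9 January 2024).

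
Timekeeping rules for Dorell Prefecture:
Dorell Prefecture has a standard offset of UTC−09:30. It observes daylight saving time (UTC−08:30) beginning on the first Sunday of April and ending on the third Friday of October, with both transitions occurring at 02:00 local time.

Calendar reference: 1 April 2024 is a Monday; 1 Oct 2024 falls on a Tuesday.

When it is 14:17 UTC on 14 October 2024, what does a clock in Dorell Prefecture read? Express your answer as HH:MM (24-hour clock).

1 April 2024 is a Monday, so the first Sunday is April 7.
1 October 2024 is a Tuesday, so the first Friday is October 4 and the third is October 18.
At the standard offset (UTC−09:30), 14:17 UTC − 9h30m = 04:47 Dorell Prefecture standard time.
The standard-time date in Dorell Prefecture, 14 October 2024, lies within the daylight-saving period (7 April – 18 October), so Dorell Prefecture is on daylight time, UTC−08:30.
14:17 UTC − 8h30m = 05:47 local.

05:47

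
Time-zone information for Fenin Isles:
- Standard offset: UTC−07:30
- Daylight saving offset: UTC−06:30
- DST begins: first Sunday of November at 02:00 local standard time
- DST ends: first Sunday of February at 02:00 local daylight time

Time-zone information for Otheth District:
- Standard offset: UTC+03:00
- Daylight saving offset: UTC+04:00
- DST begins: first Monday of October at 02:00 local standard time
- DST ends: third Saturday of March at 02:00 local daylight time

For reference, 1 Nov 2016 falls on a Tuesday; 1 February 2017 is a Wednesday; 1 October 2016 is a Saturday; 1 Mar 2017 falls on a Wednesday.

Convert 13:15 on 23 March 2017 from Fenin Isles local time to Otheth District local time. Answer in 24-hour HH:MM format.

1 November 2016 is a Tuesday, so the first Sunday is November 6.
1 February 2017 is a Wednesday, so the first Sunday is February 5.
23 March 2017 does not fall between 6 November 2016 and 5 February 2017, so daylight saving is not in effect and Fenin Isles is at UTC−07:30.
13:15 Fenin Isles + 7h30m = 20:45 UTC.
1 October 2016 is a Saturday, so the first Monday is October 3.
1 March 2017 is a Wednesday, so the first Saturday is March 4 and the third is March 18.
At the standard offset (UTC+03:00), 20:45 UTC + 3h = 23:45 Otheth District standard time.
Daylight saving runs 3 October 2016 – 18 March 2017; the standard-time date in Otheth District, 23 March 2017, is outside that window, so Otheth District is on standard time at UTC+03:00.
20:45 UTC + 3h = 23:45 Otheth District.

23:45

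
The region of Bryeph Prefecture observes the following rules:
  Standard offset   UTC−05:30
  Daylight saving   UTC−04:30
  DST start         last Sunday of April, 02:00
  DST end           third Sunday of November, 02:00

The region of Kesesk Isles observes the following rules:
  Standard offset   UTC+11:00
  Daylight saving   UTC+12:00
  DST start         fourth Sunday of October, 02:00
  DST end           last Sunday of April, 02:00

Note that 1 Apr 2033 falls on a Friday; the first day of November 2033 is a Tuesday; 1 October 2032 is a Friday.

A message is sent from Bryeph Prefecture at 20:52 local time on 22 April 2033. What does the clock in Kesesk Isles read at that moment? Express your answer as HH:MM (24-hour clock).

14:22

1 April 2033 is a Friday, so Sundays fall on 3, 10, 17, 24; the last is April 24.
1 November 2033 is a Tuesday, so the first Sunday is November 6 and the third is November 20.
22 April 2033 does not fall between 24 April and 20 November, so daylight saving is not in effect and Bryeph Prefecture is at UTC−05:30.
20:52 Bryeph Prefecture + 5h30m = 02:22 UTC (rolling into the next day, 23 April 2033).
1 October 2032 is a Friday, so the first Sunday is October 3 and the fourth is October 24.
1 April 2033 is a Friday, so Sundays fall on 3, 10, 17, 24; the last is April 24.
At the standard offset (UTC+11:00), 02:22 UTC + 11h = 13:22 Kesesk Isles standard time.
The standard-time date in Kesesk Isles, 23 April 2033, falls between 24 October 2032 and 24 April 2033, so daylight saving is in effect and Kesesk Isles is at UTC+12:00.
02:22 UTC + 12h = 14:22 Kesesk Isles.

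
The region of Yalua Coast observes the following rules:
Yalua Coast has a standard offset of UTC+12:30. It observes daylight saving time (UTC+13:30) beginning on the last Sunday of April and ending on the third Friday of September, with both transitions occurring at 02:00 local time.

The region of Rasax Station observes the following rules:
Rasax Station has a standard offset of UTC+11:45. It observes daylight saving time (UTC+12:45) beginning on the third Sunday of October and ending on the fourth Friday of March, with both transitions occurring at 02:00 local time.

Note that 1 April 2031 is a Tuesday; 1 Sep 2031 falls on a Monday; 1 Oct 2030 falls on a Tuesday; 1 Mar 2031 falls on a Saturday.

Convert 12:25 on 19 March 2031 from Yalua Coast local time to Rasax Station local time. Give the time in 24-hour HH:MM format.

1 April 2031 is a Tuesday, so Sundays fall on 6, 13, 20, 27; the last is April 27.
1 September 2031 is a Monday, so the first Friday is September 5 and the third is September 19.
19 March 2031 is outside the daylight-saving period (27 April – 19 September), so Yalua Coast is on standard time, UTC+12:30.
12:25 Yalua Coast − 12h30m = 23:55 UTC (rolling into the previous day, 18 March 2031).
1 October 2030 is a Tuesday, so the first Sunday is October 6 and the third is October 20.
1 March 2031 is a Saturday, so the first Friday is March 7 and the fourth is March 28.
At the standard offset (UTC+11:45), 23:55 UTC + 11h45m = 11:40 Rasax Station standard time (rolling into the next day, 19 March 2031).
Daylight saving runs 20 October 2030 – 28 March 2031; the standard-time date in Rasax Station, 19 March 2031, is inside that window, so Rasax Station is at UTC+12:45.
23:55 UTC + 12h45m = 12:40 Rasax Station (rolling into the next day, 19 March 2031).

12:40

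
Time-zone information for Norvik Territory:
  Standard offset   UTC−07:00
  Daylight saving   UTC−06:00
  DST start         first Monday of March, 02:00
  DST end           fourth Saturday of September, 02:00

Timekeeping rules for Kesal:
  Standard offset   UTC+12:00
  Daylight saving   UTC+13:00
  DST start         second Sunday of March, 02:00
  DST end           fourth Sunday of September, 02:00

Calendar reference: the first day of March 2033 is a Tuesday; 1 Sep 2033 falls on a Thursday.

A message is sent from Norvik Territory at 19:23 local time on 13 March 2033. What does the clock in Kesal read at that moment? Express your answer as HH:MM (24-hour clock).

14:23

1 March 2033 is a Tuesday, so the first Monday is March 7.
1 September 2033 is a Thursday, so the first Saturday is September 3 and the fourth is September 24.
13 March 2033 falls between 7 March and 24 September, so daylight saving is in effect and Norvik Territory is at UTC−06:00.
19:23 Norvik Territory + 6h = 01:23 UTC (rolling into the next day, 14 March 2033).
1 March 2033 is a Tuesday, so the first Sunday is March 6 and the second is March 13.
1 September 2033 is a Thursday, so the first Sunday is September 4 and the fourth is September 25.
At the standard offset (UTC+12:00), 01:23 UTC + 12h = 13:23 Kesal standard time.
Daylight saving runs 13 March – 25 September; the standard-time date in Kesal, 14 March 2033, is inside that window, so Kesal is at UTC+13:00.
01:23 UTC + 13h = 14:23 Kesal.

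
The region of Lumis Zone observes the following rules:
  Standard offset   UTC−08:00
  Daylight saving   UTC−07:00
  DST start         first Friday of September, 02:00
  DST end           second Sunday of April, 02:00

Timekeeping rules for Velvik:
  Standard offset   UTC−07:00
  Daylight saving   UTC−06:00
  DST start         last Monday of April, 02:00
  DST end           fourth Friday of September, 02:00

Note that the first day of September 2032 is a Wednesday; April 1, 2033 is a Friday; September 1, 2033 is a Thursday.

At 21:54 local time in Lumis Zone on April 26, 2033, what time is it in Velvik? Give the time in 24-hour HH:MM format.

1 September 2032 is a Wednesday, so the first Friday is September 3.
1 April 2033 is a Friday, so the first Sunday is April 3 and the second is April 10.
April 26, 2033 does not fall between 3 September 2032 and 10 April 2033, so daylight saving is not in effect and Lumis Zone is at UTC−08:00.
21:54 Lumis Zone + 8h = 05:54 UTC (rolling into the next day, 27 April 2033).
1 April 2033 is a Friday, so Mondays fall on 4, 11, 18, 25; the last is April 25.
1 September 2033 is a Thursday, so the first Friday is September 2 and the fourth is September 23.
At the standard offset (UTC−07:00), 05:54 UTC − 7h = 22:54 Velvik standard time (rolling into the previous day, 26 April 2033).
The standard-time date in Velvik, April 26, 2033, lies within the daylight-saving period (25 April – 23 September), so Velvik is on daylight time, UTC−06:00.
05:54 UTC − 6h = 23:54 Velvik (rolling into the previous day, 26 April 2033).

23:54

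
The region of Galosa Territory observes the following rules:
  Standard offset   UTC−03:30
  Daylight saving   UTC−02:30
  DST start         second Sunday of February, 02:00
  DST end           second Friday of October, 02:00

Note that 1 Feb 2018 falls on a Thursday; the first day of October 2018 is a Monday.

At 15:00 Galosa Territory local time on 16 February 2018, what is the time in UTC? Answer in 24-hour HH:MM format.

1 February 2018 is a Thursday, so the first Sunday is February 4 and the second is February 11.
1 October 2018 is a Monday, so the first Friday is October 5 and the second is October 12.
16 February 2018 falls between 11 February and 12 October, so daylight saving is in effect and Galosa Territory is at UTC−02:30.
15:00 local + 2h30m = 17:30 UTC.

17:30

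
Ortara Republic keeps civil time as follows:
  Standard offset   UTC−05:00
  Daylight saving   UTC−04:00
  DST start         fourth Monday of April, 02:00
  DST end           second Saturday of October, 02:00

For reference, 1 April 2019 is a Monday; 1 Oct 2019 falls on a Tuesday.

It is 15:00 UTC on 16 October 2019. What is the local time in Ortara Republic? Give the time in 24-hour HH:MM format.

1 April 2019 is a Monday, so the first Monday is April 1 and the fourth is April 22.
1 October 2019 is a Tuesday, so the first Saturday is October 5 and the second is October 12.
At the standard offset (UTC−05:00), 15:00 UTC − 5h = 10:00 Ortara Republic standard time.
Daylight saving runs 22 April – 12 October; the standard-time date in Ortara Republic, 16 October 2019, is outside that window, so Ortara Republic is on standard time at UTC−05:00.
15:00 UTC − 5h = 10:00 local.

10:00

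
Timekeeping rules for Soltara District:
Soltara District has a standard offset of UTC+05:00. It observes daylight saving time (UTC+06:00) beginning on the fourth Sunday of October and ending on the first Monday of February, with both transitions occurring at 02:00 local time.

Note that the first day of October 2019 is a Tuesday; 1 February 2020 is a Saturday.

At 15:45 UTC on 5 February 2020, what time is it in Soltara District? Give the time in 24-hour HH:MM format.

1 October 2019 is a Tuesday, so the first Sunday is October 6 and the fourth is October 27.
1 February 2020 is a Saturday, so the first Monday is February 3.
At the standard offset (UTC+05:00), 15:45 UTC + 5h = 20:45 Soltara District standard time.
The standard-time date in Soltara District, 5 February 2020, is outside the daylight-saving period (27 October 2019 – 3 February 2020), so Soltara District is on standard time, UTC+05:00.
15:45 UTC + 5h = 20:45 local.

20:45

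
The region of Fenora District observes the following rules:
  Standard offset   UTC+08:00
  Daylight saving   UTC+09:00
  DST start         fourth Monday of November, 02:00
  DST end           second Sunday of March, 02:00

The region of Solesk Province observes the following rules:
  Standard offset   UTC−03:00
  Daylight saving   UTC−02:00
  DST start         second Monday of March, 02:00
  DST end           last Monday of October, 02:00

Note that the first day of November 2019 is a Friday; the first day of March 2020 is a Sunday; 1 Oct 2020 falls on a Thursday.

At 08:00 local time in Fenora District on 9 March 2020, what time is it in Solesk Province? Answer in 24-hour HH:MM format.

1 November 2019 is a Friday, so the first Monday is November 4 and the fourth is November 25.
1 March 2020 is a Sunday, so the first Sunday is March 1 and the second is March 8.
9 March 2020 does not fall between 25 November 2019 and 8 March 2020, so daylight saving is not in effect and Fenora District is at UTC+08:00.
08:00 Fenora District − 8h = 00:00 UTC.
1 March 2020 is a Sunday, so the first Monday is March 2 and the second is March 9.
1 October 2020 is a Thursday, so Mondays fall on 5, 12, 19, 26; the last is October 26.
At the standard offset (UTC−03:00), 00:00 UTC − 3h = 21:00 Solesk Province standard time (rolling into the previous day, 8 March 2020).
Daylight saving runs 9 March – 26 October; the standard-time date in Solesk Province, 8 March 2020, is outside that window, so Solesk Province is on standard time at UTC−03:00.
00:00 UTC − 3h = 21:00 Solesk Province (rolling into the previous day, 8 March 2020).

21:00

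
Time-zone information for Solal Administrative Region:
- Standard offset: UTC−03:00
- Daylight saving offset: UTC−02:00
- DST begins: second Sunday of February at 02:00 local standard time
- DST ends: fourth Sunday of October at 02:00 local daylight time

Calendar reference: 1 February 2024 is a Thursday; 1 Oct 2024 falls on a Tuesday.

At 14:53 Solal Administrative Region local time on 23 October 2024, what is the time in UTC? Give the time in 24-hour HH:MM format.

1 February 2024 is a Thursday, so the first Sunday is February 4 and the second is February 11.
1 October 2024 is a Tuesday, so the first Sunday is October 6 and the fourth is October 27.
Daylight saving runs 11 February – 27 October; 23 October 2024 is inside that window, so Solal Administrative Region is at UTC−02:00.
14:53 local + 2h = 16:53 UTC.

16:53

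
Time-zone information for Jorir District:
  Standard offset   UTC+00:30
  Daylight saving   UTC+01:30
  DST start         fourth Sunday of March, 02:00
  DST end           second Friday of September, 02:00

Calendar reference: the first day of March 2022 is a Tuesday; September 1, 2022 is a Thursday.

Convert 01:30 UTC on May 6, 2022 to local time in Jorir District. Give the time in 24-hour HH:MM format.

03:00

1 March 2022 is a Tuesday, so the first Sunday is March 6 and the fourth is March 27.
1 September 2022 is a Thursday, so the first Friday is September 2 and the second is September 9.
At the standard offset (UTC+00:30), 01:30 UTC + 0h30m = 02:00 Jorir District standard time.
The standard-time date in Jorir District, May 6, 2022, falls between 27 March and 9 September, so daylight saving is in effect and Jorir District is at UTC+01:30.
01:30 UTC + 1h30m = 03:00 local.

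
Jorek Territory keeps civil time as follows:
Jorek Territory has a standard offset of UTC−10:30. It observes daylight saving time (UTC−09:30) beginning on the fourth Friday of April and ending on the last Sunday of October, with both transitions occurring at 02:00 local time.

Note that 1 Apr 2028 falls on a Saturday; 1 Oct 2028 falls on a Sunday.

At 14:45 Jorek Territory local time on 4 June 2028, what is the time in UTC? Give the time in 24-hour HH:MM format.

1 April 2028 is a Saturday, so the first Friday is April 7 and the fourth is April 28.
1 October 2028 is a Sunday, so Sundays fall on 1, 8, 15, 22, 29; the last is October 29.
4 June 2028 falls between 28 April and 29 October, so daylight saving is in effect and Jorek Territory is at UTC−09:30.
14:45 local + 9h30m = 00:15 UTC (rolling into the next day, 5 June 2028).

00:15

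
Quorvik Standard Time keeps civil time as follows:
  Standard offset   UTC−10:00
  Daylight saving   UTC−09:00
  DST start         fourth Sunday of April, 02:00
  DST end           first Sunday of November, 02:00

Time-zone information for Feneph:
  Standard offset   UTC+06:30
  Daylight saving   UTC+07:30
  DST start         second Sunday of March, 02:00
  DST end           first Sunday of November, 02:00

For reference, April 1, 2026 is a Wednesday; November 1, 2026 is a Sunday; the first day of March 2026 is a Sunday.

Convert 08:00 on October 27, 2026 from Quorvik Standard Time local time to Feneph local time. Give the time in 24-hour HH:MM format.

1 April 2026 is a Wednesday, so the first Sunday is April 5 and the fourth is April 26.
1 November 2026 is a Sunday, so the first Sunday is November 1.
October 27, 2026 lies within the daylight-saving period (26 April – 1 November), so Quorvik Standard Time is on daylight time, UTC−09:00.
08:00 Quorvik Standard Time + 9h = 17:00 UTC.
1 March 2026 is a Sunday, so the first Sunday is March 1 and the second is March 8.
1 November 2026 is a Sunday, so the first Sunday is November 1.
At the standard offset (UTC+06:30), 17:00 UTC + 6h30m = 23:30 Feneph standard time.
Daylight saving runs 8 March – 1 November; the standard-time date in Feneph, October 27, 2026, is inside that window, so Feneph is at UTC+07:30.
17:00 UTC + 7h30m = 00:30 Feneph (rolling into the next day, 28 October 2026).

00:30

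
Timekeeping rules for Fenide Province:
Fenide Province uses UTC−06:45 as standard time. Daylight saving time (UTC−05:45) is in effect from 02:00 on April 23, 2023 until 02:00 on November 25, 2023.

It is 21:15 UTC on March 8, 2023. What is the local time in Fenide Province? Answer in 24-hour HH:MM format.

14:30

At the standard offset (UTC−06:45), 21:15 UTC − 6h45m = 14:30 Fenide Province standard time.
The standard-time date in Fenide Province, March 8, 2023, is outside the daylight-saving period (23 April – 25 November), so Fenide Province is on standard time, UTC−06:45.
21:15 UTC − 6h45m = 14:30 local.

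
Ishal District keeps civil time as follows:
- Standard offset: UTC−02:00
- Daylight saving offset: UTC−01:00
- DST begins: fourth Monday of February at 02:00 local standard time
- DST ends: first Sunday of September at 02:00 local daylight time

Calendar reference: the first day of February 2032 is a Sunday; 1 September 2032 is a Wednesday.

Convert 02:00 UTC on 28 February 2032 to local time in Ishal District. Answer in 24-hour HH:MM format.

01:00

1 February 2032 is a Sunday, so the first Monday is February 2 and the fourth is February 23.
1 September 2032 is a Wednesday, so the first Sunday is September 5.
At the standard offset (UTC−02:00), 02:00 UTC − 2h = 00:00 Ishal District standard time.
The standard-time date in Ishal District, 28 February 2032, falls between 23 February and 5 September, so daylight saving is in effect and Ishal District is at UTC−01:00.
02:00 UTC − 1h = 01:00 local.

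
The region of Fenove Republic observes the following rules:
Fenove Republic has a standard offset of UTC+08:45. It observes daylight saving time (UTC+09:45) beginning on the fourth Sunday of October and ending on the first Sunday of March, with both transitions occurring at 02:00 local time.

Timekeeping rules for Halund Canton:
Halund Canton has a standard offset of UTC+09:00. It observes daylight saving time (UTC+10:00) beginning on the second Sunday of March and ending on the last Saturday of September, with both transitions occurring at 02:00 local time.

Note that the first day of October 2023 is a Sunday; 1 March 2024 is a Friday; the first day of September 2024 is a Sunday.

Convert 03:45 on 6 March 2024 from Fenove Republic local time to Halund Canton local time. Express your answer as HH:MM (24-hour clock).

04:00

1 October 2023 is a Sunday, so the first Sunday is October 1 and the fourth is October 22.
1 March 2024 is a Friday, so the first Sunday is March 3.
6 March 2024 does not fall between 22 October 2023 and 3 March 2024, so daylight saving is not in effect and Fenove Republic is at UTC+08:45.
03:45 Fenove Republic − 8h45m = 19:00 UTC (rolling into the previous day, 5 March 2024).
1 March 2024 is a Friday, so the first Sunday is March 3 and the second is March 10.
1 September 2024 is a Sunday, so Saturdays fall on 7, 14, 21, 28; the last is September 28.
At the standard offset (UTC+09:00), 19:00 UTC + 9h = 04:00 Halund Canton standard time (rolling into the next day, 6 March 2024).
The standard-time date in Halund Canton, 6 March 2024, is outside the daylight-saving period (10 March – 28 September), so Halund Canton is on standard time, UTC+09:00.
19:00 UTC + 9h = 04:00 Halund Canton (rolling into the next day, 6 March 2024).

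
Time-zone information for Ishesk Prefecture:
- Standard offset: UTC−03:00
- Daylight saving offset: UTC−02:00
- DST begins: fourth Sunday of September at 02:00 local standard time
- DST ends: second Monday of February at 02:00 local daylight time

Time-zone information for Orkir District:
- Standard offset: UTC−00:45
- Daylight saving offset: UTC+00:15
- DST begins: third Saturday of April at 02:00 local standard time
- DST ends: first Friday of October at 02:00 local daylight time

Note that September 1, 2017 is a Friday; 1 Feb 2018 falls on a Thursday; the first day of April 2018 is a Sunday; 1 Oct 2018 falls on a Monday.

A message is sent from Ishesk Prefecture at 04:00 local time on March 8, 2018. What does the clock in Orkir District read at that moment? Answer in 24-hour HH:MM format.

06:15

1 September 2017 is a Friday, so the first Sunday is September 3 and the fourth is September 24.
1 February 2018 is a Thursday, so the first Monday is February 5 and the second is February 12.
March 8, 2018 is outside the daylight-saving period (24 September 2017 – 12 February 2018), so Ishesk Prefecture is on standard time, UTC−03:00.
04:00 Ishesk Prefecture + 3h = 07:00 UTC.
1 April 2018 is a Sunday, so the first Saturday is April 7 and the third is April 21.
1 October 2018 is a Monday, so the first Friday is October 5.
At the standard offset (UTC−00:45), 07:00 UTC − 0h45m = 06:15 Orkir District standard time.
Daylight saving runs 21 April – 5 October; the standard-time date in Orkir District, March 8, 2018, is outside that window, so Orkir District is on standard time at UTC−00:45.
07:00 UTC − 0h45m = 06:15 Orkir District.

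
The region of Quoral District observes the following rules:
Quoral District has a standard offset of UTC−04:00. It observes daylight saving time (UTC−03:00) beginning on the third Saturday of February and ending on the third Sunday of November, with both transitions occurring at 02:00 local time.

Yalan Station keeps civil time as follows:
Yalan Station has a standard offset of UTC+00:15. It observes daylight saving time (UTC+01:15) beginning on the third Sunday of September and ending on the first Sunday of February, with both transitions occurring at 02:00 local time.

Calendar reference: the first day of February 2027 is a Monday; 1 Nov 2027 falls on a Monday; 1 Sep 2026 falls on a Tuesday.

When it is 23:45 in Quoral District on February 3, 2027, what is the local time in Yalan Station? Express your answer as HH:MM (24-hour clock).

1 February 2027 is a Monday, so the first Saturday is February 6 and the third is February 20.
1 November 2027 is a Monday, so the first Sunday is November 7 and the third is November 21.
Daylight saving runs 20 February – 21 November; February 3, 2027 is outside that window, so Quoral District is on standard time at UTC−04:00.
23:45 Quoral District + 4h = 03:45 UTC (rolling into the next day, 4 February 2027).
1 September 2026 is a Tuesday, so the first Sunday is September 6 and the third is September 20.
1 February 2027 is a Monday, so the first Sunday is February 7.
At the standard offset (UTC+00:15), 03:45 UTC + 0h15m = 04:00 Yalan Station standard time.
The standard-time date in Yalan Station, February 4, 2027, lies within the daylight-saving period (20 September 2026 – 7 February 2027), so Yalan Station is on daylight time, UTC+01:15.
03:45 UTC + 1h15m = 05:00 Yalan Station.

05:00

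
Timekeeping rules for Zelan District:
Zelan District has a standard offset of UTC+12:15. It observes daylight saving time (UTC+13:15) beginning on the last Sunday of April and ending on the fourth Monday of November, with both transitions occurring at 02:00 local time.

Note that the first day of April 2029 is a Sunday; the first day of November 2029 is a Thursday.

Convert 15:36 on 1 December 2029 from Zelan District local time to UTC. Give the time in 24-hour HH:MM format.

03:21

1 April 2029 is a Sunday, so Sundays fall on 1, 8, 15, 22, 29; the last is April 29.
1 November 2029 is a Thursday, so the first Monday is November 5 and the fourth is November 26.
1 December 2029 does not fall between 29 April and 26 November, so daylight saving is not in effect and Zelan District is at UTC+12:15.
15:36 local − 12h15m = 03:21 UTC.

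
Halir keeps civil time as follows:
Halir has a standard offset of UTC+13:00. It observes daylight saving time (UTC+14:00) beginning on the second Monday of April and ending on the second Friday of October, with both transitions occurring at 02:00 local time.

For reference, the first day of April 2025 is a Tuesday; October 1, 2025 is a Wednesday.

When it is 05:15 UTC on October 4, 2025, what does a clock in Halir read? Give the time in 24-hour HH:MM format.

1 April 2025 is a Tuesday, so the first Monday is April 7 and the second is April 14.
1 October 2025 is a Wednesday, so the first Friday is October 3 and the second is October 10.
At the standard offset (UTC+13:00), 05:15 UTC + 13h = 18:15 Halir standard time.
The standard-time date in Halir, October 4, 2025, lies within the daylight-saving period (14 April – 10 October), so Halir is on daylight time, UTC+14:00.
05:15 UTC + 14h = 19:15 local.

19:15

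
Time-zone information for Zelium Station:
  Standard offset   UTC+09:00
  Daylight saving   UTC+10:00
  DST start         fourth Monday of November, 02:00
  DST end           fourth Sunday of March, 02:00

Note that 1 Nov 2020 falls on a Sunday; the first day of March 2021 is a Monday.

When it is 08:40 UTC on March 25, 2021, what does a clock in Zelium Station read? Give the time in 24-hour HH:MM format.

1 November 2020 is a Sunday, so the first Monday is November 2 and the fourth is November 23.
1 March 2021 is a Monday, so the first Sunday is March 7 and the fourth is March 28.
At the standard offset (UTC+09:00), 08:40 UTC + 9h = 17:40 Zelium Station standard time.
Daylight saving runs 23 November 2020 – 28 March 2021; the standard-time date in Zelium Station, March 25, 2021, is inside that window, so Zelium Station is at UTC+10:00.
08:40 UTC + 10h = 18:40 local.

18:40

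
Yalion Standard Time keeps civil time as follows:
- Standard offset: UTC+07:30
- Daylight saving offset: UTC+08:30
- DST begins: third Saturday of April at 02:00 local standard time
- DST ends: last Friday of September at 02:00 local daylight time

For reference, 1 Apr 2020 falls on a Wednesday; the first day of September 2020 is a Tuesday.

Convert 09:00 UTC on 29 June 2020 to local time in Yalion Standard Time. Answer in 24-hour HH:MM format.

17:30

1 April 2020 is a Wednesday, so the first Saturday is April 4 and the third is April 18.
1 September 2020 is a Tuesday, so Fridays fall on 4, 11, 18, 25; the last is September 25.
At the standard offset (UTC+07:30), 09:00 UTC + 7h30m = 16:30 Yalion Standard Time standard time.
Daylight saving runs 18 April – 25 September; the standard-time date in Yalion Standard Time, 29 June 2020, is inside that window, so Yalion Standard Time is at UTC+08:30.
09:00 UTC + 8h30m = 17:30 local.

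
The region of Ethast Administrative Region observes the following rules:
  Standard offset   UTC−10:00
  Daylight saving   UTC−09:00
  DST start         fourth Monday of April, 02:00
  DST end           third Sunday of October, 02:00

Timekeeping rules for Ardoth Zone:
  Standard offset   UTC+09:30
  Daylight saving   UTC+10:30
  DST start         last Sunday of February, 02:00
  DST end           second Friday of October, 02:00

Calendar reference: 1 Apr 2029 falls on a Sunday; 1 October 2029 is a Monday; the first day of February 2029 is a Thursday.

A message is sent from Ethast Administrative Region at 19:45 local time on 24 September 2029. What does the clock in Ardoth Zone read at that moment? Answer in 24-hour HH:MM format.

1 April 2029 is a Sunday, so the first Monday is April 2 and the fourth is April 23.
1 October 2029 is a Monday, so the first Sunday is October 7 and the third is October 21.
Daylight saving runs 23 April – 21 October; 24 September 2029 is inside that window, so Ethast Administrative Region is at UTC−09:00.
19:45 Ethast Administrative Region + 9h = 04:45 UTC (rolling into the next day, 25 September 2029).
1 February 2029 is a Thursday, so Sundays fall on 4, 11, 18, 25; the last is February 25.
1 October 2029 is a Monday, so the first Friday is October 5 and the second is October 12.
At the standard offset (UTC+09:30), 04:45 UTC + 9h30m = 14:15 Ardoth Zone standard time.
Daylight saving runs 25 February – 12 October; the standard-time date in Ardoth Zone, 25 September 2029, is inside that window, so Ardoth Zone is at UTC+10:30.
04:45 UTC + 10h30m = 15:15 Ardoth Zone.

15:15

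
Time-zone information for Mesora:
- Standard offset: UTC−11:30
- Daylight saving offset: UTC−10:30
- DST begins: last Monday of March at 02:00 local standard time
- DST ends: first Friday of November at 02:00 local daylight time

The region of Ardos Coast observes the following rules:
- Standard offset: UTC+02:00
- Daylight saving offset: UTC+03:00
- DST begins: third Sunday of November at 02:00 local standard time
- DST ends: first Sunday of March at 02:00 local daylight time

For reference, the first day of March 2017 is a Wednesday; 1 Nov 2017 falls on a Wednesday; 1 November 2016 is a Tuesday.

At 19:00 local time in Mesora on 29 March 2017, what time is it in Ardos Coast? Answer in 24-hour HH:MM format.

1 March 2017 is a Wednesday, so Mondays fall on 6, 13, 20, 27; the last is March 27.
1 November 2017 is a Wednesday, so the first Friday is November 3.
29 March 2017 lies within the daylight-saving period (27 March – 3 November), so Mesora is on daylight time, UTC−10:30.
19:00 Mesora + 10h30m = 05:30 UTC (rolling into the next day, 30 March 2017).
1 November 2016 is a Tuesday, so the first Sunday is November 6 and the third is November 20.
1 March 2017 is a Wednesday, so the first Sunday is March 5.
At the standard offset (UTC+02:00), 05:30 UTC + 2h = 07:30 Ardos Coast standard time.
The standard-time date in Ardos Coast, 30 March 2017, does not fall between 20 November 2016 and 5 March 2017, so daylight saving is not in effect and Ardos Coast is at UTC+02:00.
05:30 UTC + 2h = 07:30 Ardos Coast.

07:30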